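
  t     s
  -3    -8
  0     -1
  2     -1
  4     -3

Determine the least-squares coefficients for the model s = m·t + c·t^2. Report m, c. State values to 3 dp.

Entries of XᵀX: Σt·t = 29, Σt·t^2 = 45, Σt^2·t^2 = 353.
Right-hand side: Σt·s = 10, Σt^2·s = -124.
Normal equations: [[29, 45]; [45, 353]]·[m, c]ᵀ = [10, -124]ᵀ.
Determinant 29·353 − 45² = 8212.
m = (10·353 − 45·(-124))/8212 = 4555/4106; c = (29·(-124) − 45·10)/8212 = -2023/4106.

m = 1.109, c = -0.493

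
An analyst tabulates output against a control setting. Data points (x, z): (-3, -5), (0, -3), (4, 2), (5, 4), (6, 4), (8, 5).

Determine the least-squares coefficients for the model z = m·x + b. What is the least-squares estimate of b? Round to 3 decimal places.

b = -2.180

Compute the Gram sums: Σx·x = 150, Σx = 20, Σ1 = 6.
And Σx·z = 107, Σz = 7.
Determinant 150·6 − 20² = 500.
m = (107·6 − 20·7)/500 = 251/250; b = (150·7 − 20·107)/500 = -109/50.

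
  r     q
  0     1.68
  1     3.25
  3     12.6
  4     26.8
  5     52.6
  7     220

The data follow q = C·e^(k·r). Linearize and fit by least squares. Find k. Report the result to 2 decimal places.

k = 0.70

Let Y = ln q. Fitting Y = k·r + ln C by least squares:
Sums: Σr = 20.0000, Σ(r)² = 100.0000, Σln q = 16.8759, Σr·ln q = 79.5023.
Normal system: [[100.0000, 20.0000]; [20.0000, 6]]·[k, ln C]ᵀ = [79.5023, 16.8759]ᵀ.
Δ = 100.0000·6 − (20.0000)² = 200.0000; k = (79.5023·6 − 20.0000·16.8759)/200.0000 = 0.69748, ln C = (100.0000·16.8759 − 20.0000·79.5023)/200.0000 = 0.48771.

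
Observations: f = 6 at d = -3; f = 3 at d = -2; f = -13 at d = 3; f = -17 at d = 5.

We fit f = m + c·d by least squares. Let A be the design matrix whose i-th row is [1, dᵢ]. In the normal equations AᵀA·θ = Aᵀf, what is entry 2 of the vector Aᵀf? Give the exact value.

-148

Entry 2 ↔ basis d, so (Aᵀf)_{2} = Σᵢ (d)·fᵢ = (-3)·(6) + (-2)·(3) + (3)·(-13) + (5)·(-17) = -148.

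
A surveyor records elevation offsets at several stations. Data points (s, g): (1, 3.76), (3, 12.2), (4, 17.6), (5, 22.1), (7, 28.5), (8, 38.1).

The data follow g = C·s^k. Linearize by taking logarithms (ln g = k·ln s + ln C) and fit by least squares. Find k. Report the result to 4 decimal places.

k = 1.0864

Taking logs, ln g = k·ln s + ln C, so regress ln g on ln s.
Σln s = 8.1197, Σ(ln s)² = 13.8297, Σln g = 16.7794, Σln s·ln g = 25.7942.
Equations: 13.8297·k + 8.1197·ln C = 25.7942;  8.1197·k + 6·ln C = 16.7794.
Solving (det = 17.0487): k = 1.08638, ln C = 1.32640.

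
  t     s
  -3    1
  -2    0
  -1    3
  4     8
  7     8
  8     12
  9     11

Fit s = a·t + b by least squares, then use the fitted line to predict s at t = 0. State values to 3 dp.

ŝ = 3.264

The normal equations are: 224·a + 22·b = 277;  22·a + 7·b = 43.
(Σt·t = 224, Σt = 22, Σ1 = 7, Σt·s = 277, Σs = 43.)
Determinant 224·7 − 22² = 1084.
a = (277·7 − 22·43)/1084 = 993/1084; b = (224·43 − 22·277)/1084 = 1769/542.
At t = 0: ŝ = (993/1084)·(0) + (1769/542)·(1) = 1769/542.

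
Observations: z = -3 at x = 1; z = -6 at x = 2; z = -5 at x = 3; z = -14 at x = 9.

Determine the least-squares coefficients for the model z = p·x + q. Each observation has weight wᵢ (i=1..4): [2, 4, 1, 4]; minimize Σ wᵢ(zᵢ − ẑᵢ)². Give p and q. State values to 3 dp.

p = -1.263, q = -2.647

AᵀWA·[p, q]ᵀ = AᵀWz reads: 351·p + 49·q = -573;  49·p + 11·q = -91.
(Σwᵢ·x·x = 351, Σwᵢ·x = 49, Σwᵢ·1 = 11, Σwᵢ·x·z = -573, Σwᵢ·z = -91.)
Eliminating q: 11·(row 1) − 49·(row 2) gives 1460·p = 11·(-573) − 49·(-91) = -1844, so p = -461/365.
Then q = ((-91) − 49·(-461/365))/11 = -966/365.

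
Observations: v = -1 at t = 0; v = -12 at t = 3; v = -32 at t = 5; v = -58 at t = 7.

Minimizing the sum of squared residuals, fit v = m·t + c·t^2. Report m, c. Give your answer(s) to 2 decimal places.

m = -1.10, c = -1.03

The normal equations are: 83·m + 495·c = -602;  495·m + 3107·c = -3750.
(Σt·t = 83, Σt·t^2 = 495, Σt^2·t^2 = 3107, Σt·v = -602, Σt^2·v = -3750.)
Eliminating c: 3107·(row 1) − 495·(row 2) gives 12856·m = 3107·(-602) − 495·(-3750) = -14164, so m = -3541/3214.
Then c = ((-3750) − 495·(-3541/3214))/3107 = -3315/3214.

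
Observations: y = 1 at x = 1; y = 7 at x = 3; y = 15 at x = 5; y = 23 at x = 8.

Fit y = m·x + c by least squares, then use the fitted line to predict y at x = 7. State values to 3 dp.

ŷ = 20.290

Setting ∂/∂m … = 0 gives: 99·m + 17·c = 281;  17·m + 4·c = 46.
Δ = 99·4 − 17² = 107.
m = (281·4 − 17·46)/107 = 342/107; c = (99·46 − 17·281)/107 = -223/107.
At x = 7: ŷ = (342/107)·(7) + (-223/107)·(1) = 2171/107.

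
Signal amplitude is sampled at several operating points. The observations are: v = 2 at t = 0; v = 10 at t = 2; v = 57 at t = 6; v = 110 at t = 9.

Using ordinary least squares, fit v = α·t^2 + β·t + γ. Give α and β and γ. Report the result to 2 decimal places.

α = 1.01, β = 3.06, γ = 1.27

Entries of MᵀM: Σt^2·t^2 = 7873, Σt^2·t = 953, Σt^2 = 121, Σt·t = 121, Σt = 17, Σ1 = 4.
Right-hand side: Σt^2·v = 11002, Σt·v = 1352, Σv = 179.
So MᵀM·[α, β, γ]ᵀ = Mᵀv: [[7873, 953, 121]; [953, 121, 17]; [121, 17, 4]]·[α, β, γ]ᵀ = [11002, 1352, 179]ᵀ.
Inverting the 3×3 Gram matrix, [α, β, γ]ᵀ = [133/132, 5251/1716, 181/143]ᵀ.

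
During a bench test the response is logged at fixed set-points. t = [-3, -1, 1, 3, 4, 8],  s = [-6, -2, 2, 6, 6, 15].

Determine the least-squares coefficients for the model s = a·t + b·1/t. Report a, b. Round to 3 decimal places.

a = 1.830, b = 0.173

Normal-equation sums: Σt·t = 100, Σt·1/t = 6, Σ1/t·1/t = 1325/576.
Right-hand side: Σt·s = 184, Σ1/t·s = 91/8.
XᵀX·[a, b]ᵀ = Xᵀs becomes [[100, 6]; [6, 1325/576]]·[a, b]ᵀ = [184, 91/8]ᵀ.
Determinant 100·(1325/576) − 6² = 27941/144.
a = (184·(1325/576) − 6·(91/8))/(27941/144) = 51122/27941; b = (100·(91/8) − 6·184)/(27941/144) = 4824/27941.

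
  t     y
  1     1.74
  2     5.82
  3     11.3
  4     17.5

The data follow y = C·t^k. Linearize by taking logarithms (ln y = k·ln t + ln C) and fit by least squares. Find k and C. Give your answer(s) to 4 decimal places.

k = 1.6718, C = 1.7723

Taking logs, ln y = k·ln t + ln C, so regress ln y on ln t.
XᵀX = [[3.6092, 3.1781]; [3.1781, 4]], rhs = [7.8526, 7.6022]ᵀ  (here Σln t = 3.1781, Σ(ln t)² = 3.6092, Σln y = 7.6022, Σln t·ln y = 7.8526).
Δ = 3.6092·4 − (3.1781)² = 4.3368; k = (7.8526·4 − 3.1781·7.6022)/4.3368 = 1.67179, ln C = (3.6092·7.6022 − 3.1781·7.8526)/4.3368 = 0.57229, so C = exp(0.57229) = 1.77231.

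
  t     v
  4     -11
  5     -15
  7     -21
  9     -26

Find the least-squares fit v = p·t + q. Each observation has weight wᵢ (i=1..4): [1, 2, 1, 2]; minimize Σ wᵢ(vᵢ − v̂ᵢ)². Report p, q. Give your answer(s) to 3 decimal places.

Entries of MᵀWM: Σwᵢ·t·t = 277, Σwᵢ·t = 39, Σwᵢ·1 = 6.
For MᵀWv: Σwᵢ·t·v = -809, Σwᵢ·v = -114.
MᵀWM·[p, q]ᵀ = MᵀWv becomes [[277, 39]; [39, 6]]·[p, q]ᵀ = [-809, -114]ᵀ.
Δ = 277·6 − 39² = 141.
p = ((-809)·6 − 39·(-114))/141 = -136/47; q = (277·(-114) − 39·(-809))/141 = -9/47.

p = -2.894, q = -0.191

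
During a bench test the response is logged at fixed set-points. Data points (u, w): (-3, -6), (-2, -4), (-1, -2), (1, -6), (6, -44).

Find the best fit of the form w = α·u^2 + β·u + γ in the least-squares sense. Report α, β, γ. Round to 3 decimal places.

α = -0.857, β = -1.637, γ = -3.328

Entries of XᵀX: Σu^2·u^2 = 1395, Σu^2·u = 181, Σu^2 = 51, Σu·u = 51, Σu = 1, Σ1 = 5.
Moment sums: Σu^2·w = -1662, Σu·w = -242, Σw = -62.
Inverting the 3×3 Gram matrix, [α, β, γ]ᵀ = [-4090/4771, -7812/4771, -15880/4771]ᵀ.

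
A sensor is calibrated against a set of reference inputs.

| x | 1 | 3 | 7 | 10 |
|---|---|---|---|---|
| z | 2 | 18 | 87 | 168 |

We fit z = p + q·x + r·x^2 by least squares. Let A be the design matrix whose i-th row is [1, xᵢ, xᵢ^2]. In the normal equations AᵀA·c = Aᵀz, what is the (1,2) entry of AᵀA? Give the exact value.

21

Row 1 ↔ basis 1, column 2 ↔ basis x, so (AᵀA)_{1,2} = Σᵢ x = (1)·(1) + (1)·(3) + (1)·(7) + (1)·(10) = 21.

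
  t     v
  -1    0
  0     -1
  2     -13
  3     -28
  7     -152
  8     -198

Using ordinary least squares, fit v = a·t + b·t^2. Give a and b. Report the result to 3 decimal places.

a = -0.679, b = -3.005

Setting ∂/∂a … = 0 gives: 127·a + 889·b = -2758;  889·a + 6595·b = -20424.
(Σt·t = 127, Σt·t^2 = 889, Σt^2·t^2 = 6595, Σt·v = -2758, Σt^2·v = -20424.)
det = 127·6595 − 889² = 47244.
a = ((-2758)·6595 − 889·(-20424))/47244 = -16037/23622; b = (127·(-20424) − 889·(-2758))/47244 = -559/186.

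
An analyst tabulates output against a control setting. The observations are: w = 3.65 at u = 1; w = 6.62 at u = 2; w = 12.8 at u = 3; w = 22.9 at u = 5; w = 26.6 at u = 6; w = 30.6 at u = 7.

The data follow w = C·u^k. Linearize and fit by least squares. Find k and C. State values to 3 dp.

k = 1.138, C = 3.459

Taking logs, ln w = k·ln u + ln C, so regress ln w on ln u.
Σln u = 7.1389, Σ(ln u)² = 11.2747, Σln w = 15.5673, Σln u·ln w = 21.6859.
Equations: 11.2747·k + 7.1389·ln C = 21.6859;  7.1389·k + 6·ln C = 15.5673.
Solving (det = 16.6845): k = 1.13772, ln C = 1.24088, so C = exp(1.24088) = 3.45864.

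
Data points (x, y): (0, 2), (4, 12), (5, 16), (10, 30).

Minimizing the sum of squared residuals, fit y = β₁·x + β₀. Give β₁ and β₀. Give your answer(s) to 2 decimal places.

With design matrix A, AᵀA = [[141, 19]; [19, 4]] and Aᵀy = [428, 60]ᵀ.
Determinant 141·4 − 19² = 203.
β₁ = (428·4 − 19·60)/203 = 572/203; β₀ = (141·60 − 19·428)/203 = 328/203.

β₁ = 2.82, β₀ = 1.62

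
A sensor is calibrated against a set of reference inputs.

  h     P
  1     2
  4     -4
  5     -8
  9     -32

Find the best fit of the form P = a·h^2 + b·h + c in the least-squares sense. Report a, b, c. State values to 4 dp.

a = -0.4431, b = 0.1775, c = 2.2809

Setting ∂/∂a … = 0 gives: 7443·a + 919·b + 123·c = -2854;  919·a + 123·b + 19·c = -342;  123·a + 19·b + 4·c = -42.
(Σh^2·h^2 = 7443, Σh^2·h = 919, Σh^2 = 123, Σh·h = 123, Σh = 19, Σ1 = 4, Σh^2·P = -2854, Σh·P = -342, ΣP = -42.)
Solving the 3×3 system (Gaussian elimination) gives a = -1735/3916, b = 695/3916, c = 203/89.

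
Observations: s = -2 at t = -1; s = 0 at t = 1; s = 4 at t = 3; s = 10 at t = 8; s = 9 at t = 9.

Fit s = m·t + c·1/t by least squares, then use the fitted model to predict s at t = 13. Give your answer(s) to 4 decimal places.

The normal equations are: 156·m + 5·c = 175;  5·m + (11089/5184)·c = 67/12.
Eliminating c: (11089/5184)·(row 1) − 5·(row 2) gives (133357/432)·m = (11089/5184)·175 − 5·(67/12) = 1795855/5184, so m = 1795855/1600284.
Then c = ((67/12) − 5·(1795855/1600284))/(11089/5184) = -1728/133357.
At t = 13: ŝ = (1795855/1600284)·(13) + (-1728/133357)·(1/13) = 303478759/20803692.

ŝ = 14.5877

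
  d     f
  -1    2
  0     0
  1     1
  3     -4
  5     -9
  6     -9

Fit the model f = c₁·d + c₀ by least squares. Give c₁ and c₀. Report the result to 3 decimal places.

Sums needed: Σd·d = 72, Σd = 14, Σ1 = 6.
Right-hand side: Σd·f = -112, Σf = -19.
Normal equations: [[72, 14]; [14, 6]]·[c₁, c₀]ᵀ = [-112, -19]ᵀ.
Determinant 72·6 − 14² = 236.
c₁ = ((-112)·6 − 14·(-19))/236 = -203/118; c₀ = (72·(-19) − 14·(-112))/236 = 50/59.

c₁ = -1.720, c₀ = 0.847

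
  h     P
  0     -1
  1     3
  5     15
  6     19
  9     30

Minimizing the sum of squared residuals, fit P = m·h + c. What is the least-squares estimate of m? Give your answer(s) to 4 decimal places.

Forming XᵀX = [[143, 21]; [21, 5]] and XᵀP = [462, 66]ᵀ gives XᵀX·[m, c]ᵀ = XᵀP.
Determinant 143·5 − 21² = 274.
m = (462·5 − 21·66)/274 = 462/137; c = (143·66 − 21·462)/274 = -132/137.

m = 3.3723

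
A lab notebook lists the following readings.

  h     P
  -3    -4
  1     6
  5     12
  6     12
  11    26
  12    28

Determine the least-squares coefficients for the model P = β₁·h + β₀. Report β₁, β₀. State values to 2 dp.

β₁ = 2.09, β₀ = 2.19

The normal equations are: 336·β₁ + 32·β₀ = 772;  32·β₁ + 6·β₀ = 80.
(Σh·h = 336, Σh = 32, Σ1 = 6, Σh·P = 772, ΣP = 80.)
det = 336·6 − 32² = 992.
β₁ = (772·6 − 32·80)/992 = 259/124; β₀ = (336·80 − 32·772)/992 = 68/31.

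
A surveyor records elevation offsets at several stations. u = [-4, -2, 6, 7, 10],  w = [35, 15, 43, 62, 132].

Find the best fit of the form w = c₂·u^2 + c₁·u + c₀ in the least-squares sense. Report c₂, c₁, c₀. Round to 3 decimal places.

c₂ = 1.503, c₁ = -2.182, c₀ = 3.196

Setting ∂/∂c₂ … = 0 gives: 13969·c₂ + 1487·c₁ + 205·c₀ = 18406;  1487·c₂ + 205·c₁ + 17·c₀ = 1842;  205·c₂ + 17·c₁ + 5·c₀ = 287.
Solving the 3×3 system (Gaussian elimination) gives c₂ = 732407/487302, c₁ = -1063183/487302, c₀ = 259545/81217.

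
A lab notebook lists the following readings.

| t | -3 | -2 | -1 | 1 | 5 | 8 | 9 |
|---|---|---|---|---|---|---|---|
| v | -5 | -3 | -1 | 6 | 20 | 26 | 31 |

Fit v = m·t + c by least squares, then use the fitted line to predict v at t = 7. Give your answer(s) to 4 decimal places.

The normal system AᵀA·[m, c]ᵀ = Aᵀv is [[185, 17]; [17, 7]]·[m, c]ᵀ = [615, 74]ᵀ.
det = 185·7 − 17² = 1006.
m = (615·7 − 17·74)/1006 = 3047/1006; c = (185·74 − 17·615)/1006 = 3235/1006.
At t = 7: v̂ = (3047/1006)·(7) + (3235/1006)·(1) = 12282/503.

v̂ = 24.4175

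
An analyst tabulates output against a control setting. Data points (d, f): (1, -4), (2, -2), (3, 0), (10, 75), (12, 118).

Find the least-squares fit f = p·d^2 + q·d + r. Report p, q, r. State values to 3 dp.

p = 1.081, q = -3.112, r = -0.940

Setting ∂/∂p … = 0 gives: 30834·p + 2764·q + 258·r = 24480;  2764·p + 258·q + 28·r = 2158;  258·p + 28·q + 5·r = 187.
Solving the 3×3 system (Gaussian elimination) gives p = 44387/41071, q = -127803/41071, r = -38617/41071.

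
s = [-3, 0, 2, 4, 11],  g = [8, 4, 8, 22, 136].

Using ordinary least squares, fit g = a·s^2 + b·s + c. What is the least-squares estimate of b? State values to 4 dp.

b = 0.9867

XᵀX·[a, b, c]ᵀ = Xᵀg reads: 14994·a + 1376·b + 150·c = 16912;  1376·a + 150·b + 14·c = 1576;  150·a + 14·b + 5·c = 178.
(Σs^2·s^2 = 14994, Σs^2·s = 1376, Σs^2 = 150, Σs·s = 150, Σs = 14, Σ1 = 5, Σs^2·g = 16912, Σs·g = 1576, Σg = 178.)
Solving the 3×3 system (Gaussian elimination) gives a = 24230/23923, b = 23606/23923, c = 58662/23923.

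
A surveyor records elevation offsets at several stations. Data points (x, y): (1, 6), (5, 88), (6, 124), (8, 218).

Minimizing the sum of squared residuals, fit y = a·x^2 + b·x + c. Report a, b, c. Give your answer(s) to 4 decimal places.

a = 3.2899, b = 0.6566, c = 2.0865

From the data, Σx^2·x^2 = 6018, Σx^2·x = 854, Σx^2 = 126, Σx·x = 126, Σx = 20, Σ1 = 4.
For Aᵀy: Σx^2·y = 20622, Σx·y = 2934, Σy = 436.
So AᵀA·[a, b, c]ᵀ = Aᵀy: [[6018, 854, 126]; [854, 126, 20]; [126, 20, 4]]·[a, b, c]ᵀ = [20622, 2934, 436]ᵀ.
Row-reducing yields a = 5096/1549, b = 1017/1549, c = 3232/1549.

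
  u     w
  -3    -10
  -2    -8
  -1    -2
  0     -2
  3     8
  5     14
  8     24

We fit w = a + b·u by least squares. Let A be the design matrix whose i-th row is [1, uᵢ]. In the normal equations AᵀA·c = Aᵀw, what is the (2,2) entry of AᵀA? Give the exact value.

Row 2 ↔ basis u, column 2 ↔ basis u, so (AᵀA)_{2,2} = Σᵢ (u)·(u) = (-3)·(-3) + (-2)·(-2) + (-1)·(-1) + (0)·(0) + (3)·(3) + (5)·(5) + (8)·(8) = 112.

112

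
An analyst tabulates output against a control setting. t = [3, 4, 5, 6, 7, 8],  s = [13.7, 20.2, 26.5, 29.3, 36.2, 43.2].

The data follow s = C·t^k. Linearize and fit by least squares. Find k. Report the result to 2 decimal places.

With ln sᵢ as the transformed response and ln tᵢ as the regressor:
XᵀX = [[17.0401, 9.9115]; [9.9115, 6]], rhs = [33.1833, 19.6327]ᵀ  (here Σln t = 9.9115, Σ(ln t)² = 17.0401, Σln s = 19.6327, Σln t·ln s = 33.1833).
Δ = 17.0401·6 − (9.9115)² = 4.0036; k = (33.1833·6 − 9.9115·19.6327)/4.0036 = 1.12672, ln C = (17.0401·19.6327 − 9.9115·33.1833)/4.0036 = 1.41089.

k = 1.13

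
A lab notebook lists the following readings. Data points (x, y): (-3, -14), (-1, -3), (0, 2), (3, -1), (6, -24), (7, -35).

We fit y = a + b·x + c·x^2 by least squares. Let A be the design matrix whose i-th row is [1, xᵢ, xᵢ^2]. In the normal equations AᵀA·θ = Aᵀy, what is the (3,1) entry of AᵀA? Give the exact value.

Row 3 ↔ basis x^2, column 1 ↔ basis 1, so (AᵀA)_{3,1} = Σᵢ x^2 = (9)·(1) + (1)·(1) + (0)·(1) + (9)·(1) + (36)·(1) + (49)·(1) = 104.

104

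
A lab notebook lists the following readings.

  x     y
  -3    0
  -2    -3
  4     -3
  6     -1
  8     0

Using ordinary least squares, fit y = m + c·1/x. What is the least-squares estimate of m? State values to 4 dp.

m = -1.3773

From the data, Σ1 = 5, Σ1/x = -7/24, Σ1/x·1/x = 269/576.
Moment sums: Σy = -7, Σ1/x·y = 7/12.
MᵀM·[m, c]ᵀ = Mᵀy becomes [[5, -7/24]; [-7/24, 269/576]]·[m, c]ᵀ = [-7, 7/12]ᵀ.
det = 5·(269/576) − (-7/24)² = 9/4.
m = ((-7)·(269/576) − (-7/24)·(7/12))/(9/4) = -595/432; c = (5·(7/12) − (-7/24)·(-7))/(9/4) = 7/18.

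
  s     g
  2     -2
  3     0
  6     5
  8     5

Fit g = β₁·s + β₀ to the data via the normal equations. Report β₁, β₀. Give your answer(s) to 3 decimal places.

With design matrix X, XᵀX = [[113, 19]; [19, 4]] and Xᵀg = [66, 8]ᵀ.
Eliminating β₀: 4·(row 1) − 19·(row 2) gives 91·β₁ = 4·66 − 19·8 = 112, so β₁ = 16/13.
Then β₀ = (8 − 19·(16/13))/4 = -50/13.

β₁ = 1.231, β₀ = -3.846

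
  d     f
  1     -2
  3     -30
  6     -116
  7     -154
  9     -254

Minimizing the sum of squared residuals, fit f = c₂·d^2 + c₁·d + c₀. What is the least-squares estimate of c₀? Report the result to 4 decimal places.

The normal equations are: 10340·c₂ + 1316·c₁ + 176·c₀ = -32568;  1316·c₂ + 176·c₁ + 26·c₀ = -4152;  176·c₂ + 26·c₁ + 5·c₀ = -556.
(Σd^2·d^2 = 10340, Σd^2·d = 1316, Σd^2 = 176, Σd·d = 176, Σd = 26, Σ1 = 5, Σd^2·f = -32568, Σd·f = -4152, Σf = -556.)
Row-reducing yields c₂ = -433/147, c₁ = -289/147, c₀ = 398/147.

c₀ = 2.7075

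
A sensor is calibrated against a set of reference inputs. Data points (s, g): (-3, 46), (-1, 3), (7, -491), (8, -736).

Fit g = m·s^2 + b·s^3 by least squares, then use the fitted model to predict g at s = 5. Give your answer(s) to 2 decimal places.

ĝ = -174.69

Normal-equation sums: Σs^2·s^2 = 6579, Σs^2·s^3 = 49331, Σs^3·s^3 = 380523.
And Σs^2·g = -70746, Σs^3·g = -546490.
So MᵀM·[m, b]ᵀ = Mᵀg: [[6579, 49331]; [49331, 380523]]·[m, b]ᵀ = [-70746, -546490]ᵀ.
Δ = 6579·380523 − 49331² = 69913256.
m = ((-70746)·380523 − 49331·(-546490))/69913256 = 4802254/8739157; b = (6579·(-546490) − 49331·(-70746))/69913256 = -13173348/8739157.
At s = 5: ĝ = (4802254/8739157)·(25) + (-13173348/8739157)·(125) = -218087450/1248451.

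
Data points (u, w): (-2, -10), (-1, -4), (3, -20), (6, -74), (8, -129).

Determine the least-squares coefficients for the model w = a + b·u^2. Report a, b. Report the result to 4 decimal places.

a = -2.1249, b = -1.9857

Normal-equation sums: Σ1 = 5, Σu^2 = 114, Σu^2·u^2 = 5490.
For Aᵀw: Σw = -237, Σu^2·w = -11144.
Normal equations: [[5, 114]; [114, 5490]]·[a, b]ᵀ = [-237, -11144]ᵀ.
Eliminating b: 5490·(row 1) − 114·(row 2) gives 14454·a = 5490·(-237) − 114·(-11144) = -30714, so a = -5119/2409.
Then b = ((-11144) − 114·(-5119/2409))/5490 = -14351/7227.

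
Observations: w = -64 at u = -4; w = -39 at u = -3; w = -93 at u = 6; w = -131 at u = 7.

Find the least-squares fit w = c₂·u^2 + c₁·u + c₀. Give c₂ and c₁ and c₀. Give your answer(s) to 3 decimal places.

c₂ = -3.150, c₁ = 3.396, c₀ = -0.218

The normal system AᵀA·[c₂, c₁, c₀]ᵀ = Aᵀw is [[4034, 468, 110]; [468, 110, 6]; [110, 6, 4]]·[c₂, c₁, c₀]ᵀ = [-11142, -1102, -327]ᵀ.
Row-reducing yields c₂ = -63/20, c₁ = 6859/2020, c₀ = -441/2020.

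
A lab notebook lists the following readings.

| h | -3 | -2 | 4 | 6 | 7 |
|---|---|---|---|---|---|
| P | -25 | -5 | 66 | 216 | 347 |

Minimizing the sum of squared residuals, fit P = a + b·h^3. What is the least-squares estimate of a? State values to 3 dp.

XᵀX·[a, b]ᵀ = XᵀP reads: 5·a + 588·b = 599;  588·a + 169194·b = 170616.
Eliminating b: 169194·(row 1) − 588·(row 2) gives 500226·a = 169194·599 − 588·170616 = 1024998, so a = 170833/83371.
Then b = (170616 − 588·(170833/83371))/169194 = 83478/83371.

a = 2.049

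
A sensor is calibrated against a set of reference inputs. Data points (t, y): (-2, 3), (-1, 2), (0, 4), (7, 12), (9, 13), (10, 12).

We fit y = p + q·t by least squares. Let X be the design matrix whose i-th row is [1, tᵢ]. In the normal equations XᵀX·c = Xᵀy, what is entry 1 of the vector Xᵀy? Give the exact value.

46

Entry 1 ↔ basis 1, so (Xᵀy)_{1} = Σᵢ yᵢ = (1)·(3) + (1)·(2) + (1)·(4) + (1)·(12) + (1)·(13) + (1)·(12) = 46.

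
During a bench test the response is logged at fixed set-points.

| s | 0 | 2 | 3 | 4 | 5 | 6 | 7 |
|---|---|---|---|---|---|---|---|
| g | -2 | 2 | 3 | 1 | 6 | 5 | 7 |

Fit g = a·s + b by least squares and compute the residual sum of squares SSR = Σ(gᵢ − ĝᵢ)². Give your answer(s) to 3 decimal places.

SSR = 10.295

The normal equations are: 139·a + 27·b = 126;  27·a + 7·b = 22.
(Σs·s = 139, Σs = 27, Σ1 = 7, Σs·g = 126, Σg = 22.)
Eliminating b: 7·(row 1) − 27·(row 2) gives 244·a = 7·126 − 27·22 = 288, so a = 72/61.
Then b = (22 − 27·(72/61))/7 = -86/61.
Residuals: -36/61, 64/61, 53/61, -141/61, 92/61, -41/61, 9/61; SSR = 628/61.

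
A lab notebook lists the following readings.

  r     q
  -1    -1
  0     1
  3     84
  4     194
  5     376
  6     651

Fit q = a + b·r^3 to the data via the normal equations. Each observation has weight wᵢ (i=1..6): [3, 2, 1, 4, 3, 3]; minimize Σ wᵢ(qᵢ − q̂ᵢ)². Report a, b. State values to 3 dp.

a = 1.620, b = 3.004

Forming AᵀWA = [[16, 1303]; [1303, 203959]] and AᵀWq = [3940, 614783]ᵀ gives AᵀWA·[a, b]ᵀ = AᵀWq.
Eliminating b: 203959·(row 1) − 1303·(row 2) gives 1565535·a = 203959·3940 − 1303·614783 = 2536211, so a = 2536211/1565535.
Then b = (614783 − 1303·(2536211/1565535))/203959 = 4702708/1565535.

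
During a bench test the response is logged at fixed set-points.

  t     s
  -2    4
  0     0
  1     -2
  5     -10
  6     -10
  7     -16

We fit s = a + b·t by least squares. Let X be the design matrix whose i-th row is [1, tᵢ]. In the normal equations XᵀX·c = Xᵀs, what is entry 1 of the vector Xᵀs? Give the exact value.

-34

Entry 1 ↔ basis 1, so (Xᵀs)_{1} = Σᵢ sᵢ = (1)·(4) + (1)·(0) + (1)·(-2) + (1)·(-10) + (1)·(-10) + (1)·(-16) = -34.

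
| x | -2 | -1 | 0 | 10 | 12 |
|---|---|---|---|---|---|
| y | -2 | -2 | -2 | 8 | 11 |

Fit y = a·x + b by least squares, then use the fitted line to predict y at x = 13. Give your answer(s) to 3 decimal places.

ŷ = 11.373

Compute the Gram sums: Σx·x = 249, Σx = 19, Σ1 = 5.
Moment sums: Σx·y = 218, Σy = 13.
Normal equations: [[249, 19]; [19, 5]]·[a, b]ᵀ = [218, 13]ᵀ.
Determinant 249·5 − 19² = 884.
a = (218·5 − 19·13)/884 = 843/884; b = (249·13 − 19·218)/884 = -905/884.
At x = 13: ŷ = (843/884)·(13) + (-905/884)·(1) = 5027/442.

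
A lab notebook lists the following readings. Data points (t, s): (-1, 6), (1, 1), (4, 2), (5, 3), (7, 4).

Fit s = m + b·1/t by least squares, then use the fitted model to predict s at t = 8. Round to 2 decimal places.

Entries of XᵀX: Σ1 = 5, Σ1/t = 83/140, Σ1/t·1/t = 41609/19600.
Right-hand side: Σs = 16, Σ1/t·s = -233/70.
Normal equations: [[5, 83/140]; [83/140, 41609/19600]]·[m, b]ᵀ = [16, -233/70]ᵀ.
Δ = 5·(41609/19600) − (83/140)² = 50289/4900.
m = (16·(41609/19600) − (83/140)·(-233/70))/(50289/4900) = 352211/100578; b = (5·(-233/70) − (83/140)·16)/(50289/4900) = -128030/50289.
At t = 8: ŝ = (352211/100578)·(1) + (-128030/50289)·(1/8) = 213469/67052.

ŝ = 3.18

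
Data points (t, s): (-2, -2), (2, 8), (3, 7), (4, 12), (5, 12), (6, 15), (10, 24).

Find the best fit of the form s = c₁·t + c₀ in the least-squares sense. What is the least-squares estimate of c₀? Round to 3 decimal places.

c₀ = 2.321

With design matrix A, AᵀA = [[194, 28]; [28, 7]] and Aᵀs = [479, 76]ᵀ.
Determinant 194·7 − 28² = 574.
c₁ = (479·7 − 28·76)/574 = 175/82; c₀ = (194·76 − 28·479)/574 = 666/287.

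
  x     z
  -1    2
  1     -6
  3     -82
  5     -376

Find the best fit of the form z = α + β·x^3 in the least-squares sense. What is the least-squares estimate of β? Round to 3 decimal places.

The normal equations are: 4·α + 152·β = -462;  152·α + 16356·β = -49222.
(Σ1 = 4, Σx^3 = 152, Σx^3·x^3 = 16356, Σz = -462, Σx^3·z = -49222.)
det = 4·16356 − 152² = 42320.
α = ((-462)·16356 − 152·(-49222))/42320 = -9341/5290; β = (4·(-49222) − 152·(-462))/42320 = -15833/5290.

β = -2.993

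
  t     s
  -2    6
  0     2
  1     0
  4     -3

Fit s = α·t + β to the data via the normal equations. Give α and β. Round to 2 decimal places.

Normal-equation sums: Σt·t = 21, Σt = 3, Σ1 = 4.
And Σt·s = -24, Σs = 5.
Eliminating β: 4·(row 1) − 3·(row 2) gives 75·α = 4·(-24) − 3·5 = -111, so α = -37/25.
Then β = (5 − 3·(-37/25))/4 = 59/25.

α = -1.48, β = 2.36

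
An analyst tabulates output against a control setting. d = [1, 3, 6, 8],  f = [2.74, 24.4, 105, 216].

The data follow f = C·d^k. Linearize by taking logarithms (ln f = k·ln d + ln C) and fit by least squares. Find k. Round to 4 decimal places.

With ln fᵢ as the transformed response and ln dᵢ as the regressor:
Over the data: Σln d = 4.9698, Σ(ln d)² = 8.7414, Σln f = 14.2318, Σln d·ln f = 23.0260.
Normal system: [[8.7414, 4.9698]; [4.9698, 4]]·[k, ln C]ᵀ = [23.0260, 14.2318]ᵀ.
Slope k = (n·Σln d·ln f − Σln d·Σln f)/(n·Σ(ln d)² − (Σln d)²) = (4·23.0260 − 4.9698·14.2318)/10.2667 = 2.08194; ln C = (Σln f − k·Σln d)/n = 0.97123.

k = 2.0819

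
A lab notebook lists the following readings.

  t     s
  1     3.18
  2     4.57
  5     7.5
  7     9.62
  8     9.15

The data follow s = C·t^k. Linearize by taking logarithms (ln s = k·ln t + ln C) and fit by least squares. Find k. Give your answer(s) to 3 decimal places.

Linearized form: ln s = k·ln t + ln C. From the 5 transformed points,
AᵀA = [[11.1814, 6.3279]; [6.3279, 5]], rhs = [13.3047, 9.1689]ᵀ  (here Σln t = 6.3279, Σ(ln t)² = 11.1814, Σln s = 9.1689, Σln t·ln s = 13.3047).
Slope k = (n·Σln t·ln s − Σln t·Σln s)/(n·Σ(ln t)² − (Σln t)²) = (5·13.3047 − 6.3279·9.1689)/15.8642 = 0.53601; ln C = (Σln s − k·Σln t)/n = 1.15541.

k = 0.536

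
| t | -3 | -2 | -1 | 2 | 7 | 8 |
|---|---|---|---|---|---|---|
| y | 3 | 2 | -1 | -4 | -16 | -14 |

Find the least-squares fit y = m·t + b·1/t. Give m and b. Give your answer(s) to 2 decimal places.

Entries of AᵀA: Σt·t = 131, Σt·1/t = 6, Σ1/t·1/t = 46489/28224.
For Aᵀy: Σt·y = -244, Σ1/t·y = -197/28.
Eliminating b: (46489/28224)·(row 1) − 6·(row 2) gives (5073995/28224)·m = (46489/28224)·(-244) − 6·(-197/28) = -2537965/7056, so m = -2030372/1014799.
Then b = ((-197/28) − 6·(-2030372/1014799))/(46489/28224) = 3061296/1014799.

m = -2.00, b = 3.02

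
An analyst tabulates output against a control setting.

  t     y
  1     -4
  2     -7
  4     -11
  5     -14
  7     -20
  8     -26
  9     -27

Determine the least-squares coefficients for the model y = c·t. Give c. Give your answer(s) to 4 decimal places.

With design matrix A, AᵀA = [[240]] and Aᵀy = [-723]ᵀ.
c = (-723)/240 = -3.0125.

c = -3.0125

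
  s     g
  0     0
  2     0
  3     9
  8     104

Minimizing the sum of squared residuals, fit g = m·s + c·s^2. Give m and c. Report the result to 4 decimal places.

Setting ∂/∂m … = 0 gives: 77·m + 547·c = 859;  547·m + 4193·c = 6737.
(Σs·s = 77, Σs·s^2 = 547, Σs^2·s^2 = 4193, Σs·g = 859, Σs^2·g = 6737.)
Eliminating c: 4193·(row 1) − 547·(row 2) gives 23652·m = 4193·859 − 547·6737 = -83352, so m = -6946/1971.
Then c = (6737 − 547·(-6946/1971))/4193 = 4073/1971.

m = -3.5241, c = 2.0665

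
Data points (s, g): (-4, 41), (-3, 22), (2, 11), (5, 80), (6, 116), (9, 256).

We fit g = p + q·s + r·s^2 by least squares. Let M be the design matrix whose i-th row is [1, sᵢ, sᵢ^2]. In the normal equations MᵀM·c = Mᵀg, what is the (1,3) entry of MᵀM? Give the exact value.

Row 1 ↔ basis 1, column 3 ↔ basis s^2, so (MᵀM)_{1,3} = Σᵢ s^2 = (1)·(16) + (1)·(9) + (1)·(4) + (1)·(25) + (1)·(36) + (1)·(81) = 171.

171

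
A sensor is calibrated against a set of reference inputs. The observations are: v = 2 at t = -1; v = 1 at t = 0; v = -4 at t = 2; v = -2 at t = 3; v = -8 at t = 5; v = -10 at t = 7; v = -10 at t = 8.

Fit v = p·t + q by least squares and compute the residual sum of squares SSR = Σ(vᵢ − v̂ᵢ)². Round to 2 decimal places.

The normal equations are: 152·p + 24·q = -206;  24·p + 7·q = -31.
Δ = 152·7 − 24² = 488.
p = ((-206)·7 − 24·(-31))/488 = -349/244; q = (152·(-31) − 24·(-206))/488 = 29/61.
Residuals: 23/244, 32/61, -197/122, 443/244, -323/244, -113/244, 59/61; SSR = 1109/122.

SSR = 9.09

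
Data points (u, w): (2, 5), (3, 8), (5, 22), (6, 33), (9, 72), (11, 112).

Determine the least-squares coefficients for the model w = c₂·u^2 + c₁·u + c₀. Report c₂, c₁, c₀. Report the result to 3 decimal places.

Entries of MᵀM: Σu^2·u^2 = 23220, Σu^2·u = 2436, Σu^2 = 276, Σu·u = 276, Σu = 36, Σ1 = 6.
Right-hand side: Σu^2·w = 21214, Σu·w = 2222, Σw = 252.
Solving the 3×3 system (Gaussian elimination) gives c₂ = 49/48, c₁ = -23/16, c₀ = 11/3.

c₂ = 1.021, c₁ = -1.438, c₀ = 3.667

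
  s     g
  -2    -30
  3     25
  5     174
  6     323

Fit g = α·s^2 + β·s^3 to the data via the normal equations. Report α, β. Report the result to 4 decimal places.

α = -3.3352, β = 2.0530

The normal equations are: 2018·α + 11112·β = 16083;  11112·α + 63074·β = 92433.
(Σs^2·s^2 = 2018, Σs^2·s^3 = 11112, Σs^3·s^3 = 63074, Σs^2·g = 16083, Σs^3·g = 92433.)
Determinant 2018·63074 − 11112² = 3806788.
α = (16083·63074 − 11112·92433)/3806788 = -6348177/1903394; β = (2018·92433 − 11112·16083)/3806788 = 3907749/1903394.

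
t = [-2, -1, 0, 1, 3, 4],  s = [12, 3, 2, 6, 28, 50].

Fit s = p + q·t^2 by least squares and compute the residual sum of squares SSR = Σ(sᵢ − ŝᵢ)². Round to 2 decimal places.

Entries of MᵀM: Σ1 = 6, Σt^2 = 31, Σt^2·t^2 = 355.
And Σs = 101, Σt^2·s = 1109.
Determinant 6·355 − 31² = 1169.
p = (101·355 − 31·1109)/1169 = 1476/1169; q = (6·1109 − 31·101)/1169 = 3523/1169.
Residuals: -220/167, -1492/1169, 862/1169, 2015/1169, -451/1169, 606/1169; SSR = 8530/1169.

SSR = 7.30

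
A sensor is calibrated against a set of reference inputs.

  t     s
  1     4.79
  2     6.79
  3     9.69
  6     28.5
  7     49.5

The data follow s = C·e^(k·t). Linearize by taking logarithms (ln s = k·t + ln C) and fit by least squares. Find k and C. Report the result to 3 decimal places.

With ln sᵢ as the transformed response and tᵢ as the regressor:
AᵀA = [[99.0000, 19.0000]; [19.0000, 5]], rhs = [59.6239, 13.0050]ᵀ  (here Σt = 19.0000, Σ(t)² = 99.0000, Σln s = 13.0050, Σt·ln s = 59.6239).
Solving (det = 134.0000): k = 0.38079, ln C = 1.15399, so C = exp(1.15399) = 3.17083.

k = 0.381, C = 3.171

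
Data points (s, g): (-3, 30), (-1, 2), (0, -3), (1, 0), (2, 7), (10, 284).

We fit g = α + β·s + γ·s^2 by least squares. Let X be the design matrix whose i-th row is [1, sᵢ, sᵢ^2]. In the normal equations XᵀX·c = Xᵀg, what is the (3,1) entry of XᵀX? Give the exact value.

115

Row 3 ↔ basis s^2, column 1 ↔ basis 1, so (XᵀX)_{3,1} = Σᵢ s^2 = (9)·(1) + (1)·(1) + (0)·(1) + (1)·(1) + (4)·(1) + (100)·(1) = 115.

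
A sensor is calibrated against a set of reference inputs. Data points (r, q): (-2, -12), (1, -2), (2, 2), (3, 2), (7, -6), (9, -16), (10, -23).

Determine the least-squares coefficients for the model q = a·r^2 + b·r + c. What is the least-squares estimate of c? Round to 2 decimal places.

c = -3.48

Compute the Gram sums: Σr^2·r^2 = 19076, Σr^2·r = 2100, Σr^2 = 248, Σr·r = 248, Σr = 30, Σ1 = 7.
For Mᵀq: Σr^2·q = -3914, Σr·q = -384, Σq = -55.
So MᵀM·[a, b, c]ᵀ = Mᵀq: [[19076, 2100, 248]; [2100, 248, 30]; [248, 30, 7]]·[a, b, c]ᵀ = [-3914, -384, -55]ᵀ.
Solving the 3×3 system (Gaussian elimination) gives a = -3219/6094, b = 10194/3047, c = -10607/3047.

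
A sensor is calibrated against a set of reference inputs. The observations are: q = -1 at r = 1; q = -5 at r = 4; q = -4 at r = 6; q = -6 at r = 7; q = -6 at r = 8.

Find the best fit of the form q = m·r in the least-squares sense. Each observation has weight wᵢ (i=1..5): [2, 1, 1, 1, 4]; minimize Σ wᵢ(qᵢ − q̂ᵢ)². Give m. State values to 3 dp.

m = -0.780

The normal equations are: 359·m = -280.
(Σwᵢ·r·r = 359, Σwᵢ·r·q = -280.)
m = (-280)/359 = -0.779944.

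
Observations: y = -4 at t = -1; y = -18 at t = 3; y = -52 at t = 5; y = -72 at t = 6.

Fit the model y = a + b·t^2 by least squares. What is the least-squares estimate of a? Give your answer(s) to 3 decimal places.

Normal-equation sums: Σ1 = 4, Σt^2 = 71, Σt^2·t^2 = 2003.
For Mᵀy: Σy = -146, Σt^2·y = -4058.
MᵀM·[a, b]ᵀ = Mᵀy becomes [[4, 71]; [71, 2003]]·[a, b]ᵀ = [-146, -4058]ᵀ.
Determinant 4·2003 − 71² = 2971.
a = ((-146)·2003 − 71·(-4058))/2971 = -4320/2971; b = (4·(-4058) − 71·(-146))/2971 = -5866/2971.

a = -1.454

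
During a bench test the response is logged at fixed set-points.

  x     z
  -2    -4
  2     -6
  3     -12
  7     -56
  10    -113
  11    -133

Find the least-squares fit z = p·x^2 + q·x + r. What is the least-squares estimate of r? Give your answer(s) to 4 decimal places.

r = -0.8430

Entries of AᵀA: Σx^2·x^2 = 27155, Σx^2·x = 2701, Σx^2 = 287, Σx·x = 287, Σx = 31, Σ1 = 6.
And Σx^2·z = -30285, Σx·z = -3025, Σz = -324.
Inverting the 3×3 Gram matrix, [p, q, r]ᵀ = [-86153/82140, -47483/82140, -11541/13690]ᵀ.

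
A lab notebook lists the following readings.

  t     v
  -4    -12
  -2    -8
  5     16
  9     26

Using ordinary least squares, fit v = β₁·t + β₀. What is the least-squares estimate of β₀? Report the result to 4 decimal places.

Forming AᵀA = [[126, 8]; [8, 4]] and Aᵀv = [378, 22]ᵀ gives AᵀA·[β₁, β₀]ᵀ = Aᵀv.
Eliminating β₀: 4·(row 1) − 8·(row 2) gives 440·β₁ = 4·378 − 8·22 = 1336, so β₁ = 167/55.
Then β₀ = (22 − 8·(167/55))/4 = -63/110.

β₀ = -0.5727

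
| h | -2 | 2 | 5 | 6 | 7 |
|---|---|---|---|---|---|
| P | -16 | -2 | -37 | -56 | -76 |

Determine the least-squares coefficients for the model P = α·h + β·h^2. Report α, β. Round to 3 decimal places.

α = 3.164, β = -2.044

Entries of MᵀM: Σh·h = 118, Σh·h^2 = 684, Σh^2·h^2 = 4354.
Moment sums: Σh·P = -1025, Σh^2·P = -6737.
MᵀM·[α, β]ᵀ = MᵀP becomes [[118, 684]; [684, 4354]]·[α, β]ᵀ = [-1025, -6737]ᵀ.
det = 118·4354 − 684² = 45916.
α = ((-1025)·4354 − 684·(-6737))/45916 = 72629/22958; β = (118·(-6737) − 684·(-1025))/45916 = -46933/22958.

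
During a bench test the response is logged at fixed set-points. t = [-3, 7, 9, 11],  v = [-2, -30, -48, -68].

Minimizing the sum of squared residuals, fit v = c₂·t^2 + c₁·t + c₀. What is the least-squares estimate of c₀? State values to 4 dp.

Setting ∂/∂c₂ … = 0 gives: 23684·c₂ + 2376·c₁ + 260·c₀ = -13604;  2376·c₂ + 260·c₁ + 24·c₀ = -1384;  260·c₂ + 24·c₁ + 4·c₀ = -148.
Row-reducing yields c₂ = -897/1892, c₁ = -445/473, c₀ = -1019/1892.

c₀ = -0.5386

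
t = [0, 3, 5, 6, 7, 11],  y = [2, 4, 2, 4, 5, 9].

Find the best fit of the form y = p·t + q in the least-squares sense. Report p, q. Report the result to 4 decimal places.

p = 0.5962, q = 1.1538

Sums needed: Σt·t = 240, Σt = 32, Σ1 = 6.
Right-hand side: Σt·y = 180, Σy = 26.
So XᵀX·[p, q]ᵀ = Xᵀy: [[240, 32]; [32, 6]]·[p, q]ᵀ = [180, 26]ᵀ.
det = 240·6 − 32² = 416.
p = (180·6 − 32·26)/416 = 31/52; q = (240·26 − 32·180)/416 = 15/13.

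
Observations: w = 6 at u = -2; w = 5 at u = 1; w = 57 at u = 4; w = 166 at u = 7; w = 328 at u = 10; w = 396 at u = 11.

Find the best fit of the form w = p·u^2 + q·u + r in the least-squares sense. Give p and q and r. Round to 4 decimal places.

MᵀM·[p, q, r]ᵀ = Mᵀw reads: 27315·p + 2731·q + 291·r = 89791;  2731·p + 291·q + 31·r = 9019;  291·p + 31·q + 6·r = 958.
(Σu^2·u^2 = 27315, Σu^2·u = 2731, Σu^2 = 291, Σu·u = 291, Σu = 31, Σ1 = 6, Σu^2·w = 89791, Σu·w = 9019, Σw = 958.)
Solving the 3×3 system (Gaussian elimination) gives p = 1531/501, q = 2031/835, r = -2783/2505.

p = 3.0559, q = 2.4323, r = -1.1110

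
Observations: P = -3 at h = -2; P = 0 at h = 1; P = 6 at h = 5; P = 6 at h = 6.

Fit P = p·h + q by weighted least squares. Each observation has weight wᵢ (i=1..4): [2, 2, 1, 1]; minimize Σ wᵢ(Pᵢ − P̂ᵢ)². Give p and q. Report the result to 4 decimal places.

p = 1.2000, q = -0.8000

Sums needed: Σwᵢ·h·h = 71, Σwᵢ·h = 9, Σwᵢ·1 = 6.
And Σwᵢ·h·P = 78, Σwᵢ·P = 6.
So AᵀWA·[p, q]ᵀ = AᵀWP: [[71, 9]; [9, 6]]·[p, q]ᵀ = [78, 6]ᵀ.
Eliminating q: 6·(row 1) − 9·(row 2) gives 345·p = 6·78 − 9·6 = 414, so p = 6/5.
Then q = (6 − 9·(6/5))/6 = -4/5.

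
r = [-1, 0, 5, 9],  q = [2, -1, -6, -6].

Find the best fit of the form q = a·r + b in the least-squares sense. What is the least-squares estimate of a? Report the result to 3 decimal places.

a = -0.776

The normal equations are: 107·a + 13·b = -86;  13·a + 4·b = -11.
Eliminating b: 4·(row 1) − 13·(row 2) gives 259·a = 4·(-86) − 13·(-11) = -201, so a = -201/259.
Then b = ((-11) − 13·(-201/259))/4 = -59/259.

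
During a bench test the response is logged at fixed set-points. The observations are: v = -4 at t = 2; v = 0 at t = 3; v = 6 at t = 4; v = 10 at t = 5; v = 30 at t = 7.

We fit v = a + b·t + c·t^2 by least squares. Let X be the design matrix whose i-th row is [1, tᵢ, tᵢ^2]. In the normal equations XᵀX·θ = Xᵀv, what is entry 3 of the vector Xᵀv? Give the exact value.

1800

Entry 3 ↔ basis t^2, so (Xᵀv)_{3} = Σᵢ (t^2)·vᵢ = (4)·(-4) + (9)·(0) + (16)·(6) + (25)·(10) + (49)·(30) = 1800.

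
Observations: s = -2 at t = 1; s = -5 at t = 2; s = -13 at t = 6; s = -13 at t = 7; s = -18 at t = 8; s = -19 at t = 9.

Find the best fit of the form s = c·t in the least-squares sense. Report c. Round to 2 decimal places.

Sums needed: Σt·t = 235.
Moment sums: Σt·s = -496.
Normal equations: [[235]]·[c]ᵀ = [-496]ᵀ.
Hence c = -496 / 235 ≈ -2.11064.

c = -2.11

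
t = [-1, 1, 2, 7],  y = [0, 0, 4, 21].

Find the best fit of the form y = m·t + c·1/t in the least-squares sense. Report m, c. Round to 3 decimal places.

Compute the Gram sums: Σt·t = 55, Σt·1/t = 4, Σ1/t·1/t = 445/196.
Right-hand side: Σt·y = 155, Σ1/t·y = 5.
So XᵀX·[m, c]ᵀ = Xᵀy: [[55, 4]; [4, 445/196]]·[m, c]ᵀ = [155, 5]ᵀ.
det = 55·(445/196) − 4² = 21339/196.
m = (155·(445/196) − 4·5)/(21339/196) = 21685/7113; c = (55·5 − 4·155)/(21339/196) = -22540/7113.

m = 3.049, c = -3.169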